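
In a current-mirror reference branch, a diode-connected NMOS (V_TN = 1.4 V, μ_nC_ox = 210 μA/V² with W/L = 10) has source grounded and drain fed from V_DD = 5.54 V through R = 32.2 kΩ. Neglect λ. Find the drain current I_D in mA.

I_D = 0.118 mA

With gate tied to drain, V_GS = V_DS ≥ V_GS − V_TN, so the device is in saturation.
k_n = μ_nC_ox · (W/L) = 2.1 mA/V².
KCL at the drain: ½ k_n (V_GS − V_TN)² = (V_DD − V_GS)/R.
Let x = V_GS − 1.4. Then 33.8 x² + x − 4.14 = 0, giving x = 0.335 V (positive root), so V_GS = 1.74 V.
I_D = (V_DD − V_GS)/R = (5.54 − 1.74) / 32.2 = 0.118 mA.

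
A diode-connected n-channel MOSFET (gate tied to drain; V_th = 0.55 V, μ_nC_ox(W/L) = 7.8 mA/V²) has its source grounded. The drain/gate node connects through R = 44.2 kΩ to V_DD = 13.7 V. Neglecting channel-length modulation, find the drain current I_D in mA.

With gate tied to drain, V_GS = V_DS ≥ V_GS − V_th, so the device is in saturation.
KCL at the drain: ½ k_n (V_GS − V_th)² = (V_DD − V_GS)/R.
Let x = V_GS − 0.55. Then 172 x² + x − 13.15 = 0, giving x = 0.273 V (positive root), so V_GS = 0.823 V.
I_D = (V_DD − V_GS)/R = (13.7 − 0.823) / 44.2 = 0.291 mA.

I_D = 0.291 mA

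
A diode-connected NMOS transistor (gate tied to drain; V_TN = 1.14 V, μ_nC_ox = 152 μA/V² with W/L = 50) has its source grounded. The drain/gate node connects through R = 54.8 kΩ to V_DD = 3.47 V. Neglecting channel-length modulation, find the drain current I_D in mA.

With gate tied to drain, V_GS = V_DS ≥ V_GS − V_TN, so the device is in saturation.
k_n = μ_nC_ox · (W/L) = 7.6 mA/V².
KCL at the drain: ½ k_n (V_GS − V_TN)² = (V_DD − V_GS)/R.
Let x = V_GS − 1.14. Then 208 x² + x − 2.33 = 0, giving x = 0.103 V (positive root), so V_GS = 1.24 V.
I_D = (V_DD − V_GS)/R = (3.47 − 1.24) / 54.8 = 0.0406 mA.

I_D = 0.0406 mA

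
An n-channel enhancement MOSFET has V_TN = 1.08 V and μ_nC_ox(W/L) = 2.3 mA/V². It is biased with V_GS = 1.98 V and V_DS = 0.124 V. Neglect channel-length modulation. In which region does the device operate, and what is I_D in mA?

V_ov = V_GS − V_TN = 1.98 − 1.08 = 0.9 V.
Since V_DS = 0.124 V < V_ov = 0.9 V, the device is in the triode region.
I_D = k_n [V_ov · V_DS − ½ V_DS²] = 2.3 × [0.9 × 0.124 − 0.5 × 0.124²] = 0.239 mA.

Triode; I_D = 0.239 mA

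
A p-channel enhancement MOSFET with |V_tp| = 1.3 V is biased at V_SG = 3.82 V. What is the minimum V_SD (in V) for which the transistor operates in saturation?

The boundary between triode and saturation is V_SD = V_SG − |V_tp| = V_ov.
V_ov = 3.82 − 1.3 = 2.52 V.

V_SD,sat = 2.52 V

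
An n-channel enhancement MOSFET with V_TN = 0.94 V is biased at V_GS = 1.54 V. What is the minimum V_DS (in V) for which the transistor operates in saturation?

V_DS,sat = 0.600 V

The boundary between triode and saturation is V_DS = V_GS − V_TN = V_ov.
V_ov = 1.54 − 0.94 = 0.6 V.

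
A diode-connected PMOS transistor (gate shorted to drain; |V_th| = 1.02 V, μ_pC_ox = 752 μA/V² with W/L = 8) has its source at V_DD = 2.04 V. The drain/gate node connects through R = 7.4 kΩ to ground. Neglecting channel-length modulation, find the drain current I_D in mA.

With gate tied to drain, V_SG = V_SD ≥ V_SG − |V_th|, so the device is in saturation.
k_p = μ_pC_ox · (W/L) = 6.016 mA/V².
KCL at the drain: ½ k_p (V_SG − |V_th|)² = (V_DD − V_SG)/R.
Let x = V_SG − 1.02. Then 22.3 x² + x − 1.02 = 0, giving x = 0.193 V (positive root), so V_SG = 1.21 V.
I_D = (V_DD − V_SG)/R = (2.04 − 1.21) / 7.4 = 0.112 mA.

I_D = 0.112 mA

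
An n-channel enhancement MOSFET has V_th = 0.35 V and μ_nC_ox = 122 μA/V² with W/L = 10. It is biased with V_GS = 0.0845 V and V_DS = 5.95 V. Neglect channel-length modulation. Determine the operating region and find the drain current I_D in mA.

V_GS = 0.0845 V < V_th = 0.35 V, so the transistor is in cutoff.

Cutoff; I_D = 0 mA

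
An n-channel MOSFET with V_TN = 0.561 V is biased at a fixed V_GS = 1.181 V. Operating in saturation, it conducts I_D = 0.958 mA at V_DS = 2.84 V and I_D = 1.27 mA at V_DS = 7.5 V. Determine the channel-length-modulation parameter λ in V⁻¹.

With V_GS fixed, I_D ∝ (1 + λ V_DS) in saturation, so I_D2/I_D1 = (1 + λ V_DS2)/(1 + λ V_DS1).
1.27/0.958 = 1.326 = (1 + 7.5 λ)/(1 + 2.84 λ).
Solving: λ (I_D1 V_DS2 − I_D2 V_DS1) = I_D2 − I_D1, so λ = (1.27 − 0.958) / (0.958 × 7.5 − 1.27 × 2.84) = 0.312 / 3.58 = 0.0872 V⁻¹.

λ = 0.0872 V⁻¹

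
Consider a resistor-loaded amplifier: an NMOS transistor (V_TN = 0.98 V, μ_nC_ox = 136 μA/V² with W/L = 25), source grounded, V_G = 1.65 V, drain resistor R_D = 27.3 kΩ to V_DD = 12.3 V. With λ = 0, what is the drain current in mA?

V_GS = V_G = 1.65 V, so V_ov = 1.65 − 0.98 = 0.67 V.
k_n = μ_nC_ox · (W/L) = 3.4 mA/V².
Assume saturation: I_D = ½ k_n V_ov² = 0.5 × 3.4 × 0.67² = 0.763 mA, giving V_DS = V_DD − I_D R_D = 12.3 − 0.763 × 27.3 = -8.53 V.
But -8.53 V < V_ov = 0.67 V, so the device is actually in triode.
In triode I_D = k_n[V_ov V_DS − ½ V_DS²] and I_D = (V_DD − V_DS)/R_D. Equating: 46.4 V_DS² − 63.19 V_DS + 12.3 = 0, giving V_DS = 0.235 V (the root below V_ov).
I_D = (12.3 − 0.235) / 27.3 = 0.442 mA.

I_D = 0.442 mA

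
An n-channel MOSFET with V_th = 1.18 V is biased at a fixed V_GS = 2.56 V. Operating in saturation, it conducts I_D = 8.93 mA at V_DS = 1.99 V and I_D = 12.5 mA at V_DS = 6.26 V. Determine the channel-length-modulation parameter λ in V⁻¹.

λ = 0.115 V⁻¹

With V_GS fixed, I_D ∝ (1 + λ V_DS) in saturation, so I_D2/I_D1 = (1 + λ V_DS2)/(1 + λ V_DS1).
12.5/8.93 = 1.4 = (1 + 6.26 λ)/(1 + 1.99 λ).
Solving: λ (I_D1 V_DS2 − I_D2 V_DS1) = I_D2 − I_D1, so λ = (12.5 − 8.93) / (8.93 × 6.26 − 12.5 × 1.99) = 3.57 / 31 = 0.115 V⁻¹.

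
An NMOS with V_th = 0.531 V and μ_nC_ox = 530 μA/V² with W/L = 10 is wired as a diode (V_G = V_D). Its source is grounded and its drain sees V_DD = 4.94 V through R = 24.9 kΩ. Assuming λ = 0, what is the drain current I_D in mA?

With gate tied to drain, V_GS = V_DS ≥ V_GS − V_th, so the device is in saturation.
k_n = μ_nC_ox · (W/L) = 5.3 mA/V².
KCL at the drain: ½ k_n (V_GS − V_th)² = (V_DD − V_GS)/R.
Let x = V_GS − 0.531. Then 66 x² + x − 4.409 = 0, giving x = 0.251 V (positive root), so V_GS = 0.782 V.
I_D = (V_DD − V_GS)/R = (4.94 − 0.782) / 24.9 = 0.167 mA.

I_D = 0.167 mA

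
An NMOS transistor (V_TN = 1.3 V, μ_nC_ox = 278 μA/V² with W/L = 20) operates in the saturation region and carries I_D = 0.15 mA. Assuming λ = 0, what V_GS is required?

k_n = μ_nC_ox · (W/L) = 5.56 mA/V².
In saturation I_D = ½ k_n (V_GS − V_TN)², so V_GS − V_TN = √(2 I_D / k_n) = √(2 × 0.15 / 5.56) = 0.232 V.
V_GS = 1.3 + 0.232 = 1.53 V.

V_GS = 1.53 V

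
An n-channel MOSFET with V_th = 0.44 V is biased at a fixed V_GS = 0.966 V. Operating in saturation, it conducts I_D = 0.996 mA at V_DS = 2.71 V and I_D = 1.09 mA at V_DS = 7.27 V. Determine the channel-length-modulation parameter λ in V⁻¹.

λ = 0.0219 V⁻¹

With V_GS fixed, I_D ∝ (1 + λ V_DS) in saturation, so I_D2/I_D1 = (1 + λ V_DS2)/(1 + λ V_DS1).
1.09/0.996 = 1.094 = (1 + 7.27 λ)/(1 + 2.71 λ).
Solving: λ (I_D1 V_DS2 − I_D2 V_DS1) = I_D2 − I_D1, so λ = (1.09 − 0.996) / (0.996 × 7.27 − 1.09 × 2.71) = 0.094 / 4.29 = 0.0219 V⁻¹.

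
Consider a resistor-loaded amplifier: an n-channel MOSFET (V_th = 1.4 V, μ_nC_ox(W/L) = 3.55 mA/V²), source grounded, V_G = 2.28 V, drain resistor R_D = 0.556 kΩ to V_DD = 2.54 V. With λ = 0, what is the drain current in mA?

I_D = 1.37 mA

V_GS = V_G = 2.28 V, so V_ov = 2.28 − 1.4 = 0.88 V.
Assume saturation: I_D = ½ k_n V_ov² = 0.5 × 3.55 × 0.88² = 1.37 mA, giving V_DS = V_DD − I_D R_D = 2.54 − 1.37 × 0.556 = 1.78 V.
V_DS = 1.78 V ≥ V_ov = 0.88 V, confirming saturation.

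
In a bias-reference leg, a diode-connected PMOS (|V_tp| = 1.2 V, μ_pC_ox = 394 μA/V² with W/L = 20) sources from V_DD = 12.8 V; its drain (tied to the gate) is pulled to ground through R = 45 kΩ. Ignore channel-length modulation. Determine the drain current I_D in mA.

I_D = 0.252 mA

With gate tied to drain, V_SG = V_SD ≥ V_SG − |V_tp|, so the device is in saturation.
k_p = μ_pC_ox · (W/L) = 7.88 mA/V².
KCL at the drain: ½ k_p (V_SG − |V_tp|)² = (V_DD − V_SG)/R.
Let x = V_SG − 1.2. Then 177 x² + x − 11.6 = 0, giving x = 0.253 V (positive root), so V_SG = 1.45 V.
I_D = (V_DD − V_SG)/R = (12.8 − 1.45) / 45 = 0.252 mA.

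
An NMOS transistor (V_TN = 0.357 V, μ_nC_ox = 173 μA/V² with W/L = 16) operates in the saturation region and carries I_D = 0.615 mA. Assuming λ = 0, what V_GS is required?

k_n = μ_nC_ox · (W/L) = 2.768 mA/V².
In saturation I_D = ½ k_n (V_GS − V_TN)², so V_GS − V_TN = √(2 I_D / k_n) = √(2 × 0.615 / 2.768) = 0.667 V.
V_GS = 0.357 + 0.667 = 1.02 V.

V_GS = 1.02 V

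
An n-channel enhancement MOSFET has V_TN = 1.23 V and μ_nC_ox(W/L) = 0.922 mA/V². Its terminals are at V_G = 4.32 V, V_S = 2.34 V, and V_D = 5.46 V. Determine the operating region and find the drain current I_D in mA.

Saturation; I_D = 0.259 mA

V_GS = V_G − V_S = 4.32 − 2.34 = 1.98 V; V_DS = V_D − V_S = 5.46 − 2.34 = 3.12 V.
V_ov = V_GS − V_TN = 1.98 − 1.23 = 0.75 V.
Since V_DS = 3.12 V ≥ V_ov = 0.75 V, the device is in saturation.
I_D = ½ k_n V_ov² = 0.5 × 0.922 × 0.75² = 0.259 mA.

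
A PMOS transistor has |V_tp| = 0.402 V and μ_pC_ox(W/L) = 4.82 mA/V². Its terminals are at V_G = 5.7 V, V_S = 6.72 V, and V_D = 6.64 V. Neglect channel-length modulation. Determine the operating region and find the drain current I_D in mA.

V_SG = V_S − V_G = 6.72 − 5.7 = 1.02 V; V_SD = V_S − V_D = 6.72 − 6.64 = 0.08 V.
V_ov = V_SG − |V_tp| = 1.02 − 0.402 = 0.618 V.
Since V_SD = 0.08 V < V_ov = 0.618 V, the device is in the triode region.
I_D = k_p [V_ov · V_SD − ½ V_SD²] = 4.82 × [0.618 × 0.08 − 0.5 × 0.08²] = 0.223 mA.

Triode; I_D = 0.223 mA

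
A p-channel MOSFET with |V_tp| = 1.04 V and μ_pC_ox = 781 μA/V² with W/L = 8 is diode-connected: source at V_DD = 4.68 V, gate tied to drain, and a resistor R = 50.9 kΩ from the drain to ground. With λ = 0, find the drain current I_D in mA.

I_D = 0.0686 mA

With gate tied to drain, V_SG = V_SD ≥ V_SG − |V_tp|, so the device is in saturation.
k_p = μ_pC_ox · (W/L) = 6.248 mA/V².
KCL at the drain: ½ k_p (V_SG − |V_tp|)² = (V_DD − V_SG)/R.
Let x = V_SG − 1.04. Then 159 x² + x − 3.64 = 0, giving x = 0.148 V (positive root), so V_SG = 1.19 V.
I_D = (V_DD − V_SG)/R = (4.68 − 1.19) / 50.9 = 0.0686 mA.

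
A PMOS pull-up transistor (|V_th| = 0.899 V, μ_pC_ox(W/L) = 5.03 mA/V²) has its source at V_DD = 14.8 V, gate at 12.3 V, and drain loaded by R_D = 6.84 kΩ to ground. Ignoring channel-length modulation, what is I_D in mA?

V_SG = V_DD − V_G = 14.8 − 12.3 = 2.5 V, so V_ov = 2.5 − 0.899 = 1.6 V.
Assume saturation: I_D = ½ k_p V_ov² = 0.5 × 5.03 × 1.6² = 6.45 mA, giving V_SD = V_DD − I_D R_D = 14.8 − 6.45 × 6.84 = -29.3 V.
But -29.3 V < V_ov = 1.6 V, so the device is actually in triode.
In triode I_D = k_p[V_ov V_SD − ½ V_SD²] and I_D = (V_DD − V_SD)/R_D. Equating: 17.2 V_SD² − 56.08 V_SD + 14.8 = 0, giving V_SD = 0.29 V (the root below V_ov).
I_D = (14.8 − 0.29) / 6.84 = 2.12 mA.

I_D = 2.12 mA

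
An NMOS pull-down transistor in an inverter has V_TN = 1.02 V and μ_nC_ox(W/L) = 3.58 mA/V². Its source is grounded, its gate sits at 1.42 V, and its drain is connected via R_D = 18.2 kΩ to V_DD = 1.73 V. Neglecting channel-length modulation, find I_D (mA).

I_D = 0.0912 mA

V_GS = V_G = 1.42 V, so V_ov = 1.42 − 1.02 = 0.4 V.
Assume saturation: I_D = ½ k_n V_ov² = 0.5 × 3.58 × 0.4² = 0.286 mA, giving V_DS = V_DD − I_D R_D = 1.73 − 0.286 × 18.2 = -3.48 V.
But -3.48 V < V_ov = 0.4 V, so the device is actually in triode.
In triode I_D = k_n[V_ov V_DS − ½ V_DS²] and I_D = (V_DD − V_DS)/R_D. Equating: 32.6 V_DS² − 27.06 V_DS + 1.73 = 0, giving V_DS = 0.0698 V (the root below V_ov).
I_D = (1.73 − 0.0698) / 18.2 = 0.0912 mA.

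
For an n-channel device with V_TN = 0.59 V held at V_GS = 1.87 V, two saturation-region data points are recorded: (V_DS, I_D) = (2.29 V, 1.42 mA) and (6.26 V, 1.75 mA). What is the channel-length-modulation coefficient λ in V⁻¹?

With V_GS fixed, I_D ∝ (1 + λ V_DS) in saturation, so I_D2/I_D1 = (1 + λ V_DS2)/(1 + λ V_DS1).
1.75/1.42 = 1.232 = (1 + 6.26 λ)/(1 + 2.29 λ).
Solving: λ (I_D1 V_DS2 − I_D2 V_DS1) = I_D2 − I_D1, so λ = (1.75 − 1.42) / (1.42 × 6.26 − 1.75 × 2.29) = 0.33 / 4.88 = 0.0676 V⁻¹.

λ = 0.0676 V⁻¹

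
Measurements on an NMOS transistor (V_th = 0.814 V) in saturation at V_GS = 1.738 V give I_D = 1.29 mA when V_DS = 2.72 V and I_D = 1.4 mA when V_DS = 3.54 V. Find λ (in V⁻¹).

With V_GS fixed, I_D ∝ (1 + λ V_DS) in saturation, so I_D2/I_D1 = (1 + λ V_DS2)/(1 + λ V_DS1).
1.4/1.29 = 1.085 = (1 + 3.54 λ)/(1 + 2.72 λ).
Solving: λ (I_D1 V_DS2 − I_D2 V_DS1) = I_D2 − I_D1, so λ = (1.4 − 1.29) / (1.29 × 3.54 − 1.4 × 2.72) = 0.11 / 0.759 = 0.145 V⁻¹.

λ = 0.145 V⁻¹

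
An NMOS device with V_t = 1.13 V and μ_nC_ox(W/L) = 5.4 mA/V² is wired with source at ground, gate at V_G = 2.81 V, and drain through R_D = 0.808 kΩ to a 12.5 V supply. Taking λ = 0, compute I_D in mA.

I_D = 7.62 mA

V_GS = V_G = 2.81 V, so V_ov = 2.81 − 1.13 = 1.68 V.
Assume saturation: I_D = ½ k_n V_ov² = 0.5 × 5.4 × 1.68² = 7.62 mA, giving V_DS = V_DD − I_D R_D = 12.5 − 7.62 × 0.808 = 6.34 V.
V_DS = 6.34 V ≥ V_ov = 1.68 V, confirming saturation.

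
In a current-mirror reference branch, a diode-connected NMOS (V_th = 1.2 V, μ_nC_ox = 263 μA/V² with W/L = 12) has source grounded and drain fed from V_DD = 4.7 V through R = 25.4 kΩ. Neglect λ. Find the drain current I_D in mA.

With gate tied to drain, V_GS = V_DS ≥ V_GS − V_th, so the device is in saturation.
k_n = μ_nC_ox · (W/L) = 3.156 mA/V².
KCL at the drain: ½ k_n (V_GS − V_th)² = (V_DD − V_GS)/R.
Let x = V_GS − 1.2. Then 40.1 x² + x − 3.5 = 0, giving x = 0.283 V (positive root), so V_GS = 1.48 V.
I_D = (V_DD − V_GS)/R = (4.7 − 1.48) / 25.4 = 0.127 mA.

I_D = 0.127 mA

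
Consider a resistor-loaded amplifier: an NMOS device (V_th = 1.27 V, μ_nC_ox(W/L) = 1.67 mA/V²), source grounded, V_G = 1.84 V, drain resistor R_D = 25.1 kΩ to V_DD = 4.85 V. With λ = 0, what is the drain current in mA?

V_GS = V_G = 1.84 V, so V_ov = 1.84 − 1.27 = 0.57 V.
Assume saturation: I_D = ½ k_n V_ov² = 0.5 × 1.67 × 0.57² = 0.271 mA, giving V_DS = V_DD − I_D R_D = 4.85 − 0.271 × 25.1 = -1.96 V.
But -1.96 V < V_ov = 0.57 V, so the device is actually in triode.
In triode I_D = k_n[V_ov V_DS − ½ V_DS²] and I_D = (V_DD − V_DS)/R_D. Equating: 21 V_DS² − 24.89 V_DS + 4.85 = 0, giving V_DS = 0.246 V (the root below V_ov).
I_D = (4.85 − 0.246) / 25.1 = 0.183 mA.

I_D = 0.183 mA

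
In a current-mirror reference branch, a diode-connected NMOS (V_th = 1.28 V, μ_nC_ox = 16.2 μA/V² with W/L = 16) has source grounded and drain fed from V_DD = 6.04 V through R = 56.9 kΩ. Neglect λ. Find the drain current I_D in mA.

I_D = 0.0707 mA

With gate tied to drain, V_GS = V_DS ≥ V_GS − V_th, so the device is in saturation.
k_n = μ_nC_ox · (W/L) = 0.2592 mA/V².
KCL at the drain: ½ k_n (V_GS − V_th)² = (V_DD − V_GS)/R.
Let x = V_GS − 1.28. Then 7.37 x² + x − 4.76 = 0, giving x = 0.738 V (positive root), so V_GS = 2.02 V.
I_D = (V_DD − V_GS)/R = (6.04 − 2.02) / 56.9 = 0.0707 mA.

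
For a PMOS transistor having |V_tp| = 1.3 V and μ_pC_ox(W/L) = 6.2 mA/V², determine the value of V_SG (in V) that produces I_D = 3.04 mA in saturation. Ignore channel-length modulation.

In saturation I_D = ½ k_p (V_SG − |V_tp|)², so V_SG − |V_tp| = √(2 I_D / k_p) = √(2 × 3.04 / 6.2) = 0.99 V.
V_SG = 1.3 + 0.99 = 2.29 V.

V_SG = 2.29 V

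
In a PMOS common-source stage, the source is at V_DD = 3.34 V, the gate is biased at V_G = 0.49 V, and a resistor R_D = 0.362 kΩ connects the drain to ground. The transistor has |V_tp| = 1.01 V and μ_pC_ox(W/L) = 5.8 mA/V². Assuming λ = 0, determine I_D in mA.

I_D = 6.91 mA

V_SG = V_DD − V_G = 3.34 − 0.49 = 2.85 V, so V_ov = 2.85 − 1.01 = 1.84 V.
Assume saturation: I_D = ½ k_p V_ov² = 0.5 × 5.8 × 1.84² = 9.82 mA, giving V_SD = V_DD − I_D R_D = 3.34 − 9.82 × 0.362 = -0.214 V.
But -0.214 V < V_ov = 1.84 V, so the device is actually in triode.
In triode I_D = k_p[V_ov V_SD − ½ V_SD²] and I_D = (V_DD − V_SD)/R_D. Equating: 1.05 V_SD² − 4.863 V_SD + 3.34 = 0, giving V_SD = 0.839 V (the root below V_ov).
I_D = (3.34 − 0.839) / 0.362 = 6.91 mA.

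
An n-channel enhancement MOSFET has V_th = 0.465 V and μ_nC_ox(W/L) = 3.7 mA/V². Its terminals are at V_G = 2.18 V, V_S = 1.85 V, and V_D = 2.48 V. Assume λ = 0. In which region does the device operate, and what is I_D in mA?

V_GS = V_G − V_S = 2.18 − 1.85 = 0.33 V; V_DS = V_D − V_S = 2.48 − 1.85 = 0.63 V.
V_GS = 0.33 V < V_th = 0.465 V, so the transistor is in cutoff.

Cutoff; I_D = 0 mA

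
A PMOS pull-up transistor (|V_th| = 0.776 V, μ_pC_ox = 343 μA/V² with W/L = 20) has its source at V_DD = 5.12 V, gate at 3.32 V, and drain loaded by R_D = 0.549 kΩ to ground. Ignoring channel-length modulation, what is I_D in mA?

V_SG = V_DD − V_G = 5.12 − 3.32 = 1.8 V, so V_ov = 1.8 − 0.776 = 1.02 V.
k_p = μ_pC_ox · (W/L) = 6.86 mA/V².
Assume saturation: I_D = ½ k_p V_ov² = 0.5 × 6.86 × 1.02² = 3.6 mA, giving V_SD = V_DD − I_D R_D = 5.12 − 3.6 × 0.549 = 3.15 V.
V_SD = 3.15 V ≥ V_ov = 1.02 V, confirming saturation.

I_D = 3.60 mA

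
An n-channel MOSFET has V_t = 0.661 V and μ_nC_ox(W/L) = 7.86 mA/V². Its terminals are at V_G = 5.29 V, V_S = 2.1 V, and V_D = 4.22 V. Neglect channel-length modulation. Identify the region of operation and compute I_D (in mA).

Triode; I_D = 24.5 mA

V_GS = V_G − V_S = 5.29 − 2.1 = 3.19 V; V_DS = V_D − V_S = 4.22 − 2.1 = 2.12 V.
V_ov = V_GS − V_t = 3.19 − 0.661 = 2.53 V.
Since V_DS = 2.12 V < V_ov = 2.53 V, the device is in the triode region.
I_D = k_n [V_ov · V_DS − ½ V_DS²] = 7.86 × [2.53 × 2.12 − 0.5 × 2.12²] = 24.5 mA.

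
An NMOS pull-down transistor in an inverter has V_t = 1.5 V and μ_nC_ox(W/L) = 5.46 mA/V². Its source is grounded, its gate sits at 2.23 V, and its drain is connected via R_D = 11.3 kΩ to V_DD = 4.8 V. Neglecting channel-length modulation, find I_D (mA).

V_GS = V_G = 2.23 V, so V_ov = 2.23 − 1.5 = 0.73 V.
Assume saturation: I_D = ½ k_n V_ov² = 0.5 × 5.46 × 0.73² = 1.45 mA, giving V_DS = V_DD − I_D R_D = 4.8 − 1.45 × 11.3 = -11.6 V.
But -11.6 V < V_ov = 0.73 V, so the device is actually in triode.
In triode I_D = k_n[V_ov V_DS − ½ V_DS²] and I_D = (V_DD − V_DS)/R_D. Equating: 30.8 V_DS² − 46.04 V_DS + 4.8 = 0, giving V_DS = 0.113 V (the root below V_ov).
I_D = (4.8 − 0.113) / 11.3 = 0.415 mA.

I_D = 0.415 mA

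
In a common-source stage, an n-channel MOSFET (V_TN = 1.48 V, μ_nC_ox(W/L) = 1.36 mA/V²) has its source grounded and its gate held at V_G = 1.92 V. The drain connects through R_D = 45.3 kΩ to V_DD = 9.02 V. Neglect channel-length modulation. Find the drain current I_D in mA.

V_GS = V_G = 1.92 V, so V_ov = 1.92 − 1.48 = 0.44 V.
Assume saturation: I_D = ½ k_n V_ov² = 0.5 × 1.36 × 0.44² = 0.132 mA, giving V_DS = V_DD − I_D R_D = 9.02 − 0.132 × 45.3 = 3.06 V.
V_DS = 3.06 V ≥ V_ov = 0.44 V, confirming saturation.

I_D = 0.132 mA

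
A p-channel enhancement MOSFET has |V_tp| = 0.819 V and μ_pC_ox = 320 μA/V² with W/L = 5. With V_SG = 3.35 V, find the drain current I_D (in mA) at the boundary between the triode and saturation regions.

I_D = 5.12 mA

At the boundary V_SD = V_ov = V_SG − |V_tp| = 3.35 − 0.819 = 2.53 V.
k_p = μ_pC_ox · (W/L) = 1.6 mA/V².
I_D = ½ k_p V_ov² = 0.5 × 1.6 × 2.53² = 5.12 mA.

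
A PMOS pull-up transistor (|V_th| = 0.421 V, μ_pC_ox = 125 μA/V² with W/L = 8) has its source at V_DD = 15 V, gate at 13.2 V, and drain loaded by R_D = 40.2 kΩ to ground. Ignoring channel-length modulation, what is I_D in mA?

V_SG = V_DD − V_G = 15 − 13.2 = 1.8 V, so V_ov = 1.8 − 0.421 = 1.38 V.
k_p = μ_pC_ox · (W/L) = 1 mA/V².
Assume saturation: I_D = ½ k_p V_ov² = 0.5 × 1 × 1.38² = 0.951 mA, giving V_SD = V_DD − I_D R_D = 15 − 0.951 × 40.2 = -23.2 V.
But -23.2 V < V_ov = 1.38 V, so the device is actually in triode.
In triode I_D = k_p[V_ov V_SD − ½ V_SD²] and I_D = (V_DD − V_SD)/R_D. Equating: 20.1 V_SD² − 56.44 V_SD + 15 = 0, giving V_SD = 0.297 V (the root below V_ov).
I_D = (15 − 0.297) / 40.2 = 0.366 mA.

I_D = 0.366 mA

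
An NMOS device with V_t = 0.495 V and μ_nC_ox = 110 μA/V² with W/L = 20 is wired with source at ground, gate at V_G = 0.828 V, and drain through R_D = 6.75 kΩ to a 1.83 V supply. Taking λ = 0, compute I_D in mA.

V_GS = V_G = 0.828 V, so V_ov = 0.828 − 0.495 = 0.333 V.
k_n = μ_nC_ox · (W/L) = 2.2 mA/V².
Assume saturation: I_D = ½ k_n V_ov² = 0.5 × 2.2 × 0.333² = 0.122 mA, giving V_DS = V_DD − I_D R_D = 1.83 − 0.122 × 6.75 = 1.01 V.
V_DS = 1.01 V ≥ V_ov = 0.333 V, confirming saturation.

I_D = 0.122 mA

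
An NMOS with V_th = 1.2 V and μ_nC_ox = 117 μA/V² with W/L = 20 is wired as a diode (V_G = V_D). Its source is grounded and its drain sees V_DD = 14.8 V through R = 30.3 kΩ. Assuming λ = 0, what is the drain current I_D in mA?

With gate tied to drain, V_GS = V_DS ≥ V_GS − V_th, so the device is in saturation.
k_n = μ_nC_ox · (W/L) = 2.34 mA/V².
KCL at the drain: ½ k_n (V_GS − V_th)² = (V_DD − V_GS)/R.
Let x = V_GS − 1.2. Then 35.5 x² + x − 13.6 = 0, giving x = 0.605 V (positive root), so V_GS = 1.81 V.
I_D = (V_DD − V_GS)/R = (14.8 − 1.81) / 30.3 = 0.429 mA.

I_D = 0.429 mA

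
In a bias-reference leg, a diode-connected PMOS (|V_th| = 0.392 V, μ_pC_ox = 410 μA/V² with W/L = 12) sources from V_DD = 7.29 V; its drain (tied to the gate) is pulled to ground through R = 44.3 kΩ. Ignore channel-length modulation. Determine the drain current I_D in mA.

I_D = 0.150 mA

With gate tied to drain, V_SG = V_SD ≥ V_SG − |V_th|, so the device is in saturation.
k_p = μ_pC_ox · (W/L) = 4.92 mA/V².
KCL at the drain: ½ k_p (V_SG − |V_th|)² = (V_DD − V_SG)/R.
Let x = V_SG − 0.392. Then 109 x² + x − 6.898 = 0, giving x = 0.247 V (positive root), so V_SG = 0.639 V.
I_D = (V_DD − V_SG)/R = (7.29 − 0.639) / 44.3 = 0.15 mA.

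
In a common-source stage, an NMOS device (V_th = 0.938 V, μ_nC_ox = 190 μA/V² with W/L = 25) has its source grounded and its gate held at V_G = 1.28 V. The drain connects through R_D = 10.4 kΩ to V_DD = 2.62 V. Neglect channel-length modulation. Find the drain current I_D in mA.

I_D = 0.232 mA

V_GS = V_G = 1.28 V, so V_ov = 1.28 − 0.938 = 0.342 V.
k_n = μ_nC_ox · (W/L) = 4.75 mA/V².
Assume saturation: I_D = ½ k_n V_ov² = 0.5 × 4.75 × 0.342² = 0.278 mA, giving V_DS = V_DD − I_D R_D = 2.62 − 0.278 × 10.4 = -0.269 V.
But -0.269 V < V_ov = 0.342 V, so the device is actually in triode.
In triode I_D = k_n[V_ov V_DS − ½ V_DS²] and I_D = (V_DD − V_DS)/R_D. Equating: 24.7 V_DS² − 17.89 V_DS + 2.62 = 0, giving V_DS = 0.204 V (the root below V_ov).
I_D = (2.62 − 0.204) / 10.4 = 0.232 mA.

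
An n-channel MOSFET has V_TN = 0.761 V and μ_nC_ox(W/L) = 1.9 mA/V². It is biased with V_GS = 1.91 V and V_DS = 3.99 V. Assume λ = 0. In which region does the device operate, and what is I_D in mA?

V_ov = V_GS − V_TN = 1.91 − 0.761 = 1.15 V.
Since V_DS = 3.99 V ≥ V_ov = 1.15 V, the device is in saturation.
I_D = ½ k_n V_ov² = 0.5 × 1.9 × 1.15² = 1.25 mA.

Saturation; I_D = 1.25 mA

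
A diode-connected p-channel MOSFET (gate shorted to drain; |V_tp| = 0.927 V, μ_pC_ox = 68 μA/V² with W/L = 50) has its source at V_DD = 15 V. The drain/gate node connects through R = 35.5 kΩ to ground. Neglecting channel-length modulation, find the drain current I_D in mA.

With gate tied to drain, V_SG = V_SD ≥ V_SG − |V_tp|, so the device is in saturation.
k_p = μ_pC_ox · (W/L) = 3.4 mA/V².
KCL at the drain: ½ k_p (V_SG − |V_tp|)² = (V_DD − V_SG)/R.
Let x = V_SG − 0.927. Then 60.4 x² + x − 14.07 = 0, giving x = 0.475 V (positive root), so V_SG = 1.4 V.
I_D = (V_DD − V_SG)/R = (15 − 1.4) / 35.5 = 0.383 mA.

I_D = 0.383 mA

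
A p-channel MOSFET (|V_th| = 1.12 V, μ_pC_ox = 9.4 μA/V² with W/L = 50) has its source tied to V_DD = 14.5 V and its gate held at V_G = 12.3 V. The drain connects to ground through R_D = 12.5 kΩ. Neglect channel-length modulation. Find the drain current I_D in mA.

V_SG = V_DD − V_G = 14.5 − 12.3 = 2.2 V, so V_ov = 2.2 − 1.12 = 1.08 V.
k_p = μ_pC_ox · (W/L) = 0.47 mA/V².
Assume saturation: I_D = ½ k_p V_ov² = 0.5 × 0.47 × 1.08² = 0.274 mA, giving V_SD = V_DD − I_D R_D = 14.5 − 0.274 × 12.5 = 11.1 V.
V_SD = 11.1 V ≥ V_ov = 1.08 V, confirming saturation.

I_D = 0.274 mA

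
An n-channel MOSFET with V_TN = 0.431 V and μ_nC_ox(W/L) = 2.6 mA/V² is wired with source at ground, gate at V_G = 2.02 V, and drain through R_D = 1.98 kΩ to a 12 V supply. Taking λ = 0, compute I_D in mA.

I_D = 3.28 mA

V_GS = V_G = 2.02 V, so V_ov = 2.02 − 0.431 = 1.59 V.
Assume saturation: I_D = ½ k_n V_ov² = 0.5 × 2.6 × 1.59² = 3.28 mA, giving V_DS = V_DD − I_D R_D = 12 − 3.28 × 1.98 = 5.5 V.
V_DS = 5.5 V ≥ V_ov = 1.59 V, confirming saturation.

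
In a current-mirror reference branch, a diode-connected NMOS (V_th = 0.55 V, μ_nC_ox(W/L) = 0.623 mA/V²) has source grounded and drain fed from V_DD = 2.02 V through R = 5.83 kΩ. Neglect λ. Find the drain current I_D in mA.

With gate tied to drain, V_GS = V_DS ≥ V_GS − V_th, so the device is in saturation.
KCL at the drain: ½ k_n (V_GS − V_th)² = (V_DD − V_GS)/R.
Let x = V_GS − 0.55. Then 1.82 x² + x − 1.47 = 0, giving x = 0.666 V (positive root), so V_GS = 1.22 V.
I_D = (V_DD − V_GS)/R = (2.02 − 1.22) / 5.83 = 0.138 mA.

I_D = 0.138 mA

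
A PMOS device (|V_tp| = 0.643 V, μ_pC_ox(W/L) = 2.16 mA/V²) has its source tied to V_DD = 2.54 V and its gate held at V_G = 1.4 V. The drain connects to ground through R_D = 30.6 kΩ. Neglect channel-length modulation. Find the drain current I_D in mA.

I_D = 0.0803 mA

V_SG = V_DD − V_G = 2.54 − 1.4 = 1.14 V, so V_ov = 1.14 − 0.643 = 0.497 V.
Assume saturation: I_D = ½ k_p V_ov² = 0.5 × 2.16 × 0.497² = 0.267 mA, giving V_SD = V_DD − I_D R_D = 2.54 − 0.267 × 30.6 = -5.62 V.
But -5.62 V < V_ov = 0.497 V, so the device is actually in triode.
In triode I_D = k_p[V_ov V_SD − ½ V_SD²] and I_D = (V_DD − V_SD)/R_D. Equating: 33 V_SD² − 33.85 V_SD + 2.54 = 0, giving V_SD = 0.0815 V (the root below V_ov).
I_D = (2.54 − 0.0815) / 30.6 = 0.0803 mA.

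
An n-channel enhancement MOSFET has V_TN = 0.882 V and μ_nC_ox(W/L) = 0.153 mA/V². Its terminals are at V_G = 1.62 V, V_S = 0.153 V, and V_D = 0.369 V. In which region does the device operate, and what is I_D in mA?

Triode; I_D = 0.0158 mA

V_GS = V_G − V_S = 1.62 − 0.153 = 1.47 V; V_DS = V_D − V_S = 0.369 − 0.153 = 0.216 V.
V_ov = V_GS − V_TN = 1.47 − 0.882 = 0.585 V.
Since V_DS = 0.216 V < V_ov = 0.585 V, the device is in the triode region.
I_D = k_n [V_ov · V_DS − ½ V_DS²] = 0.153 × [0.585 × 0.216 − 0.5 × 0.216²] = 0.0158 mA.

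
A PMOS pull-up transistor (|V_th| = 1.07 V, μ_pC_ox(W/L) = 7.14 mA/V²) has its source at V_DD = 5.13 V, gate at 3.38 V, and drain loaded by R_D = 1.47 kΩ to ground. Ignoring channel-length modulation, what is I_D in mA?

I_D = 1.65 mA

V_SG = V_DD − V_G = 5.13 − 3.38 = 1.75 V, so V_ov = 1.75 − 1.07 = 0.68 V.
Assume saturation: I_D = ½ k_p V_ov² = 0.5 × 7.14 × 0.68² = 1.65 mA, giving V_SD = V_DD − I_D R_D = 5.13 − 1.65 × 1.47 = 2.7 V.
V_SD = 2.7 V ≥ V_ov = 0.68 V, confirming saturation.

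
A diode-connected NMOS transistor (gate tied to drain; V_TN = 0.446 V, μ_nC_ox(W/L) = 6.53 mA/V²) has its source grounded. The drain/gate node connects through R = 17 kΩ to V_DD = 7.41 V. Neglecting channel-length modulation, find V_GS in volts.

With gate tied to drain, V_GS = V_DS ≥ V_GS − V_TN, so the device is in saturation.
KCL at the drain: ½ k_n (V_GS − V_TN)² = (V_DD − V_GS)/R.
Let x = V_GS − 0.446. Then 55.5 x² + x − 6.964 = 0, giving x = 0.345 V (positive root), so V_GS = 0.791 V.
I_D = (V_DD − V_GS)/R = (7.41 − 0.791) / 17 = 0.389 mA.

V_GS = 0.791 V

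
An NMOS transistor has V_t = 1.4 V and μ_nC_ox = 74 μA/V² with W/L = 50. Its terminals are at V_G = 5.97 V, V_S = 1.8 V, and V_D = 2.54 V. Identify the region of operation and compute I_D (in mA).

Triode; I_D = 6.57 mA

V_GS = V_G − V_S = 5.97 − 1.8 = 4.17 V; V_DS = V_D − V_S = 2.54 − 1.8 = 0.74 V.
k_n = μ_nC_ox · (W/L) = 3.7 mA/V².
V_ov = V_GS − V_t = 4.17 − 1.4 = 2.77 V.
Since V_DS = 0.74 V < V_ov = 2.77 V, the device is in the triode region.
I_D = k_n [V_ov · V_DS − ½ V_DS²] = 3.7 × [2.77 × 0.74 − 0.5 × 0.74²] = 6.57 mA.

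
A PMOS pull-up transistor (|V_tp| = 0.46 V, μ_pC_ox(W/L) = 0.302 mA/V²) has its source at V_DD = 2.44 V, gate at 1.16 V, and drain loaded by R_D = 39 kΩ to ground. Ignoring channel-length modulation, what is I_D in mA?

V_SG = V_DD − V_G = 2.44 − 1.16 = 1.28 V, so V_ov = 1.28 − 0.46 = 0.82 V.
Assume saturation: I_D = ½ k_p V_ov² = 0.5 × 0.302 × 0.82² = 0.102 mA, giving V_SD = V_DD − I_D R_D = 2.44 − 0.102 × 39 = -1.52 V.
But -1.52 V < V_ov = 0.82 V, so the device is actually in triode.
In triode I_D = k_p[V_ov V_SD − ½ V_SD²] and I_D = (V_DD − V_SD)/R_D. Equating: 5.89 V_SD² − 10.66 V_SD + 2.44 = 0, giving V_SD = 0.269 V (the root below V_ov).
I_D = (2.44 − 0.269) / 39 = 0.0557 mA.

I_D = 0.0557 mA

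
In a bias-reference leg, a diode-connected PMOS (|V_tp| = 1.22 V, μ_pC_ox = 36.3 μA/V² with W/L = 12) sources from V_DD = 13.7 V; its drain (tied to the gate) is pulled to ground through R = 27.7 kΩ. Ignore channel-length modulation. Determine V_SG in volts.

With gate tied to drain, V_SG = V_SD ≥ V_SG − |V_tp|, so the device is in saturation.
k_p = μ_pC_ox · (W/L) = 0.4356 mA/V².
KCL at the drain: ½ k_p (V_SG − |V_tp|)² = (V_DD − V_SG)/R.
Let x = V_SG − 1.22. Then 6.03 x² + x − 12.48 = 0, giving x = 1.36 V (positive root), so V_SG = 2.58 V.
I_D = (V_DD − V_SG)/R = (13.7 − 2.58) / 27.7 = 0.402 mA.

V_SG = 2.58 V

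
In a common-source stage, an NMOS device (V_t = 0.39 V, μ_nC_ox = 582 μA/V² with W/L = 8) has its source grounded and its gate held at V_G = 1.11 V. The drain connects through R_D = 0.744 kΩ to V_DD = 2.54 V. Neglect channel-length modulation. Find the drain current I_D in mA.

V_GS = V_G = 1.11 V, so V_ov = 1.11 − 0.39 = 0.72 V.
k_n = μ_nC_ox · (W/L) = 4.656 mA/V².
Assume saturation: I_D = ½ k_n V_ov² = 0.5 × 4.656 × 0.72² = 1.21 mA, giving V_DS = V_DD − I_D R_D = 2.54 − 1.21 × 0.744 = 1.64 V.
V_DS = 1.64 V ≥ V_ov = 0.72 V, confirming saturation.

I_D = 1.21 mA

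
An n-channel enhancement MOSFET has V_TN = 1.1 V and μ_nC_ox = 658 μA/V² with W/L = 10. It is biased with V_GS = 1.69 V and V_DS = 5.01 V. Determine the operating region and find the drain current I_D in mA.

k_n = μ_nC_ox · (W/L) = 6.58 mA/V².
V_ov = V_GS − V_TN = 1.69 − 1.1 = 0.59 V.
Since V_DS = 5.01 V ≥ V_ov = 0.59 V, the device is in saturation.
I_D = ½ k_n V_ov² = 0.5 × 6.58 × 0.59² = 1.15 mA.

Saturation; I_D = 1.15 mA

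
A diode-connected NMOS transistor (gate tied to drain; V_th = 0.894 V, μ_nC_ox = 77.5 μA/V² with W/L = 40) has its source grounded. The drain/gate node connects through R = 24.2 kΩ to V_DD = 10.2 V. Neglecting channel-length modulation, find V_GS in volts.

With gate tied to drain, V_GS = V_DS ≥ V_GS − V_th, so the device is in saturation.
k_n = μ_nC_ox · (W/L) = 3.1 mA/V².
KCL at the drain: ½ k_n (V_GS − V_th)² = (V_DD − V_GS)/R.
Let x = V_GS − 0.894. Then 37.5 x² + x − 9.306 = 0, giving x = 0.485 V (positive root), so V_GS = 1.38 V.
I_D = (V_DD − V_GS)/R = (10.2 − 1.38) / 24.2 = 0.365 mA.

V_GS = 1.38 V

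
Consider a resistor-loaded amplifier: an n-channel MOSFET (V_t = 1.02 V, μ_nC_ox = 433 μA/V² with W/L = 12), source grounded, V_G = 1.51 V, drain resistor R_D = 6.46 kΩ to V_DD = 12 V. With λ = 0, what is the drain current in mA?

I_D = 0.624 mA

V_GS = V_G = 1.51 V, so V_ov = 1.51 − 1.02 = 0.49 V.
k_n = μ_nC_ox · (W/L) = 5.196 mA/V².
Assume saturation: I_D = ½ k_n V_ov² = 0.5 × 5.196 × 0.49² = 0.624 mA, giving V_DS = V_DD − I_D R_D = 12 − 0.624 × 6.46 = 7.97 V.
V_DS = 7.97 V ≥ V_ov = 0.49 V, confirming saturation.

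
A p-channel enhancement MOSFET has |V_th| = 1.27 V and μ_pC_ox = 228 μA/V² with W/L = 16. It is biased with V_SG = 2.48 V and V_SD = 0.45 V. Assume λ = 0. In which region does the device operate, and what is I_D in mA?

Triode; I_D = 1.62 mA

k_p = μ_pC_ox · (W/L) = 3.648 mA/V².
V_ov = V_SG − |V_th| = 2.48 − 1.27 = 1.21 V.
Since V_SD = 0.45 V < V_ov = 1.21 V, the device is in the triode region.
I_D = k_p [V_ov · V_SD − ½ V_SD²] = 3.648 × [1.21 × 0.45 − 0.5 × 0.45²] = 1.62 mA.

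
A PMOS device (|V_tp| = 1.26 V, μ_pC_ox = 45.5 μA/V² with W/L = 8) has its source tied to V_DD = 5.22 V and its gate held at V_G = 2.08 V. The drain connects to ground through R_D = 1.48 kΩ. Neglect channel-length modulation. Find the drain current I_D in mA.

V_SG = V_DD − V_G = 5.22 − 2.08 = 3.14 V, so V_ov = 3.14 − 1.26 = 1.88 V.
k_p = μ_pC_ox · (W/L) = 0.364 mA/V².
Assume saturation: I_D = ½ k_p V_ov² = 0.5 × 0.364 × 1.88² = 0.643 mA, giving V_SD = V_DD − I_D R_D = 5.22 − 0.643 × 1.48 = 4.27 V.
V_SD = 4.27 V ≥ V_ov = 1.88 V, confirming saturation.

I_D = 0.643 mA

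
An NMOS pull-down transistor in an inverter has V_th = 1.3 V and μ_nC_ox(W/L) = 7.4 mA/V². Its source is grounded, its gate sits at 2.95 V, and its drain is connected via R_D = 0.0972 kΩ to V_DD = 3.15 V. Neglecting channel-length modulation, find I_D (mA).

V_GS = V_G = 2.95 V, so V_ov = 2.95 − 1.3 = 1.65 V.
Assume saturation: I_D = ½ k_n V_ov² = 0.5 × 7.4 × 1.65² = 10.1 mA, giving V_DS = V_DD − I_D R_D = 3.15 − 10.1 × 0.0972 = 2.17 V.
V_DS = 2.17 V ≥ V_ov = 1.65 V, confirming saturation.

I_D = 10.1 mA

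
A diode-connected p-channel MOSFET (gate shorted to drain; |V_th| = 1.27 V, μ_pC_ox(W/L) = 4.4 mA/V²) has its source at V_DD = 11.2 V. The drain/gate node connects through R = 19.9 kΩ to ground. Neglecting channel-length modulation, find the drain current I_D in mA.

I_D = 0.476 mA

With gate tied to drain, V_SG = V_SD ≥ V_SG − |V_th|, so the device is in saturation.
KCL at the drain: ½ k_p (V_SG − |V_th|)² = (V_DD − V_SG)/R.
Let x = V_SG − 1.27. Then 43.8 x² + x − 9.93 = 0, giving x = 0.465 V (positive root), so V_SG = 1.73 V.
I_D = (V_DD − V_SG)/R = (11.2 − 1.73) / 19.9 = 0.476 mA.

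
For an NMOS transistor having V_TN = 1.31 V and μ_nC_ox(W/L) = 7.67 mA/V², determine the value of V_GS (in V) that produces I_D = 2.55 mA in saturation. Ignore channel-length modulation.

In saturation I_D = ½ k_n (V_GS − V_TN)², so V_GS − V_TN = √(2 I_D / k_n) = √(2 × 2.55 / 7.67) = 0.815 V.
V_GS = 1.31 + 0.815 = 2.13 V.

V_GS = 2.13 V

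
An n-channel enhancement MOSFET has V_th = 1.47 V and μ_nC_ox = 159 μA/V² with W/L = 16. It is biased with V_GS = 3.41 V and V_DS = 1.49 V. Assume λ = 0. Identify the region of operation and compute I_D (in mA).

k_n = μ_nC_ox · (W/L) = 2.544 mA/V².
V_ov = V_GS − V_th = 3.41 − 1.47 = 1.94 V.
Since V_DS = 1.49 V < V_ov = 1.94 V, the device is in the triode region.
I_D = k_n [V_ov · V_DS − ½ V_DS²] = 2.544 × [1.94 × 1.49 − 0.5 × 1.49²] = 4.53 mA.

Triode; I_D = 4.53 mA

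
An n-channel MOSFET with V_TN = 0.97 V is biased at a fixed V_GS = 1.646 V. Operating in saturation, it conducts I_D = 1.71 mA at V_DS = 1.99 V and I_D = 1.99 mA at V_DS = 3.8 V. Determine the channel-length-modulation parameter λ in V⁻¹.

With V_GS fixed, I_D ∝ (1 + λ V_DS) in saturation, so I_D2/I_D1 = (1 + λ V_DS2)/(1 + λ V_DS1).
1.99/1.71 = 1.164 = (1 + 3.8 λ)/(1 + 1.99 λ).
Solving: λ (I_D1 V_DS2 − I_D2 V_DS1) = I_D2 − I_D1, so λ = (1.99 − 1.71) / (1.71 × 3.8 − 1.99 × 1.99) = 0.28 / 2.54 = 0.11 V⁻¹.

λ = 0.110 V⁻¹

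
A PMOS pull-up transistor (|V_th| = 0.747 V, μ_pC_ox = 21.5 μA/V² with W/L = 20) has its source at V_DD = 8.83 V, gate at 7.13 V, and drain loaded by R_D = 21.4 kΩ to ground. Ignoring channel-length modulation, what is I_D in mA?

V_SG = V_DD − V_G = 8.83 − 7.13 = 1.7 V, so V_ov = 1.7 − 0.747 = 0.953 V.
k_p = μ_pC_ox · (W/L) = 0.43 mA/V².
Assume saturation: I_D = ½ k_p V_ov² = 0.5 × 0.43 × 0.953² = 0.195 mA, giving V_SD = V_DD − I_D R_D = 8.83 − 0.195 × 21.4 = 4.65 V.
V_SD = 4.65 V ≥ V_ov = 0.953 V, confirming saturation.

I_D = 0.195 mA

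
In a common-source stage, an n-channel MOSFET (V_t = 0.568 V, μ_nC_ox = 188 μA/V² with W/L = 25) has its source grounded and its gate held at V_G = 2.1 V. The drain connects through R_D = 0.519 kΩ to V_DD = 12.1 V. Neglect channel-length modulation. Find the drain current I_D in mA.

V_GS = V_G = 2.1 V, so V_ov = 2.1 − 0.568 = 1.53 V.
k_n = μ_nC_ox · (W/L) = 4.7 mA/V².
Assume saturation: I_D = ½ k_n V_ov² = 0.5 × 4.7 × 1.53² = 5.52 mA, giving V_DS = V_DD − I_D R_D = 12.1 − 5.52 × 0.519 = 9.24 V.
V_DS = 9.24 V ≥ V_ov = 1.53 V, confirming saturation.

I_D = 5.52 mA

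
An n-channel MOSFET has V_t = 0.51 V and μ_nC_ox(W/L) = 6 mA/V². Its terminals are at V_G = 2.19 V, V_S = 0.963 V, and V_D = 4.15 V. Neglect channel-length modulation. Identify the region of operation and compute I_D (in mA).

V_GS = V_G − V_S = 2.19 − 0.963 = 1.23 V; V_DS = V_D − V_S = 4.15 − 0.963 = 3.19 V.
V_ov = V_GS − V_t = 1.23 − 0.51 = 0.717 V.
Since V_DS = 3.19 V ≥ V_ov = 0.717 V, the device is in saturation.
I_D = ½ k_n V_ov² = 0.5 × 6 × 0.717² = 1.54 mA.

Saturation; I_D = 1.54 mA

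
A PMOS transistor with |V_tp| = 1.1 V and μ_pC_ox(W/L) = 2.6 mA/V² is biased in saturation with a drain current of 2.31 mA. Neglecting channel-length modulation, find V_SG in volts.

In saturation I_D = ½ k_p (V_SG − |V_tp|)², so V_SG − |V_tp| = √(2 I_D / k_p) = √(2 × 2.31 / 2.6) = 1.33 V.
V_SG = 1.1 + 1.33 = 2.43 V.

V_SG = 2.43 V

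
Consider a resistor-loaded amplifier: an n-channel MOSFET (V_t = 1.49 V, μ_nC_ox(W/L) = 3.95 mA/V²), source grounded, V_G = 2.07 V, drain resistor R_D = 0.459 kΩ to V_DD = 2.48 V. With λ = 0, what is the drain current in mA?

I_D = 0.664 mA

V_GS = V_G = 2.07 V, so V_ov = 2.07 − 1.49 = 0.58 V.
Assume saturation: I_D = ½ k_n V_ov² = 0.5 × 3.95 × 0.58² = 0.664 mA, giving V_DS = V_DD − I_D R_D = 2.48 − 0.664 × 0.459 = 2.18 V.
V_DS = 2.18 V ≥ V_ov = 0.58 V, confirming saturation.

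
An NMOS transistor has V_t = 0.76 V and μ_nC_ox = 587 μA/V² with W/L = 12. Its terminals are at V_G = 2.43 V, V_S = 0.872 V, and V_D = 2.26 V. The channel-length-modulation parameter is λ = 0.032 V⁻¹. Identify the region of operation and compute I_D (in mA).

V_GS = V_G − V_S = 2.43 − 0.872 = 1.56 V; V_DS = V_D − V_S = 2.26 − 0.872 = 1.39 V.
k_n = μ_nC_ox · (W/L) = 7.044 mA/V².
V_ov = V_GS − V_t = 1.56 − 0.76 = 0.798 V.
Since V_DS = 1.39 V ≥ V_ov = 0.798 V, the device is in saturation.
I_D = ½ k_n V_ov² (1 + λ V_DS) = 0.5 × 7.044 × 0.798² × (1 + 0.032 × 1.39) = 2.34 mA.

Saturation; I_D = 2.34 mA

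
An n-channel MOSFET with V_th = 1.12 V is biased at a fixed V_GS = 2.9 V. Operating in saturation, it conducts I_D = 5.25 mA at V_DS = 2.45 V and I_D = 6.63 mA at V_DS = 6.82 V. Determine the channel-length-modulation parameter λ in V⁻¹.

λ = 0.0705 V⁻¹

With V_GS fixed, I_D ∝ (1 + λ V_DS) in saturation, so I_D2/I_D1 = (1 + λ V_DS2)/(1 + λ V_DS1).
6.63/5.25 = 1.263 = (1 + 6.82 λ)/(1 + 2.45 λ).
Solving: λ (I_D1 V_DS2 − I_D2 V_DS1) = I_D2 − I_D1, so λ = (6.63 − 5.25) / (5.25 × 6.82 − 6.63 × 2.45) = 1.38 / 19.6 = 0.0705 V⁻¹.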